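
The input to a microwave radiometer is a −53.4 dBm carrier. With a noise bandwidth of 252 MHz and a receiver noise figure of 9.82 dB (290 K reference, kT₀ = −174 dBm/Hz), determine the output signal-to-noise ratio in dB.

Noise floor: N = −174 + 10 log₁₀(B) + NF
10 log₁₀(2.52×10⁸) = 84.01 dB
N = −174 + 84.01 + 9.82 = −80.17 dBm
SNR = P_sig − N = −53.4 − (−80.17) = 26.77 dB → 26.8 dB

26.8 dB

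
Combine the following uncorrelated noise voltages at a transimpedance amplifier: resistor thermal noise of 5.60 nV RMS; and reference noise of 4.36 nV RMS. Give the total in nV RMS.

7.10 nV

Uncorrelated sources add in power (mean-square): V_tot = √(ΣV_i²)
V_tot = √[(5.60×10⁻⁹)² + (4.36×10⁻⁹)²] = 7.10×10⁻⁹ V = 7.10 nV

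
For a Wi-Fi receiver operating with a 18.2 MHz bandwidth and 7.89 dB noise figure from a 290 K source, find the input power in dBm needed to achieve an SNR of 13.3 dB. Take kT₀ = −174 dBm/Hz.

Sensitivity = −174 + 10 log₁₀(B) + NF + SNR_min
= −174 + 72.6 + 7.89 + 13.3
= −80.21 dBm → −80.2 dBm

−80.2 dBm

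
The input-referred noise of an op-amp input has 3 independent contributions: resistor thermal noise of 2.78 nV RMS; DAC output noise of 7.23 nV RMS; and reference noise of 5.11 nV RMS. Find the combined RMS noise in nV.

Uncorrelated sources add in power (mean-square): V_tot = √(ΣV_i²)
V_tot = √[(2.78×10⁻⁹)² + (7.23×10⁻⁹)² + (5.11×10⁻⁹)²] = 9.28×10⁻⁹ V = 9.28 nV

9.28 nV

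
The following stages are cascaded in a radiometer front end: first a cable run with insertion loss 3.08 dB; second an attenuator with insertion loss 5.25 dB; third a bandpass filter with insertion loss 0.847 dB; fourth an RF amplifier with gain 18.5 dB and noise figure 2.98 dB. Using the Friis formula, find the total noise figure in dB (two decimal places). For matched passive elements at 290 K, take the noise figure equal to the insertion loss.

Convert to linear (a loss of L dB is a gain of −L dB): F_i = 10^(NF_i/10), G_i = 10^(G_i,dB/10)
  Stage 1: F_1 = 10^(3.08/10) = 2.032, G_1 = 10^(−3.08/10) = 0.4920
  Stage 2: F_2 = 10^(5.25/10) = 3.350, G_2 = 10^(−5.25/10) = 0.2985
  Stage 3: F_3 = 10^(0.847/10) = 1.215, G_3 = 10^(−0.847/10) = 0.8228
  Stage 4: F_4 = 10^(2.98/10) = 1.986, G_4 = 10^(18.5/10) = 70.79
Friis cascade:
  F = 2.032 + (3.350 − 1)/0.4920 + (1.215 − 1)/0.1469 + (1.986 − 1)/0.1209 = 16.43
NF = 10 log₁₀(16.43) = 12.16 dB

12.16 dB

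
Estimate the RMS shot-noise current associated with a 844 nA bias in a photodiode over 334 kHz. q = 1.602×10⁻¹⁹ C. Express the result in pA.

301 pA

I_n = √(2qI·B)
2qI·B = 2 × 1.602×10⁻¹⁹ × 8.44×10⁻⁷ × 3.34×10⁵ = 9.03×10⁻²⁰ A²
I_n = √(9.03×10⁻²⁰) = 3.01×10⁻¹⁰ A = 301 pA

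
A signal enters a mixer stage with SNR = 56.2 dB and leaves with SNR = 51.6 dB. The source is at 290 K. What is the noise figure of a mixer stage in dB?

4.6 dB

NF (dB) = SNR_in(dB) − SNR_out(dB) when the source is at T₀
NF = 56.2 − 51.6 = 4.6 dB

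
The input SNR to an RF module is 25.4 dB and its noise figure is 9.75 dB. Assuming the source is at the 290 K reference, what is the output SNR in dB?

15.65 dB

By definition F = SNR_in/SNR_out, so in dB: SNR_out = SNR_in − NF
SNR_out = 25.4 − 9.75 = 15.65 dB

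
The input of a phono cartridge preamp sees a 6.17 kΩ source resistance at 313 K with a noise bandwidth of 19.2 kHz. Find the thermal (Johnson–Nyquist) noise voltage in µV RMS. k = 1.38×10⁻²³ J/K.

V_n = √(4kTRB)
4kTRB = 4 × 1.38×10⁻²³ × 313 × 6.17×10³ × 1.92×10⁴ = 2.05×10⁻¹² V²
V_n = √(2.05×10⁻¹²) = 1.43×10⁻⁶ V = 1.43 µV

1.43 µV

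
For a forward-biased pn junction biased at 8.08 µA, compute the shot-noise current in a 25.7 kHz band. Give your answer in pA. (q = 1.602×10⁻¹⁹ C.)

258 pA

I_n = √(2qI·B)
2qI·B = 2 × 1.602×10⁻¹⁹ × 8.08×10⁻⁶ × 2.57×10⁴ = 6.65×10⁻²⁰ A²
I_n = √(6.65×10⁻²⁰) = 2.58×10⁻¹⁰ A = 258 pA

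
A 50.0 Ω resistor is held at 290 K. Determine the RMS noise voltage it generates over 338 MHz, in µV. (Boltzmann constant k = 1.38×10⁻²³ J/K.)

16.4 µV

V_n = √(4kTRB)
4kTRB = 4 × 1.38×10⁻²³ × 290 × 5.00×10¹ × 3.38×10⁸ = 2.71×10⁻¹⁰ V²
V_n = √(2.71×10⁻¹⁰) = 1.64×10⁻⁵ V = 16.4 µV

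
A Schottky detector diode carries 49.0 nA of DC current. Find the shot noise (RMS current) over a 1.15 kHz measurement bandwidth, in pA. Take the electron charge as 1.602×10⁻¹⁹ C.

4.25 pA

I_n = √(2qI·B)
2qI·B = 2 × 1.602×10⁻¹⁹ × 4.90×10⁻⁸ × 1.15×10³ = 1.81×10⁻²³ A²
I_n = √(1.81×10⁻²³) = 4.25×10⁻¹² A = 4.25 pA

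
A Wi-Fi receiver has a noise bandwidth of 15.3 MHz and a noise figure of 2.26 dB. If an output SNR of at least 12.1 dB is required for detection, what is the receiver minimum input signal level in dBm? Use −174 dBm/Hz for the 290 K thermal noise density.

Sensitivity = −174 + 10 log₁₀(B) + NF + SNR_min
= −174 + 71.85 + 2.26 + 12.1
= −87.79 dBm → −87.8 dBm

−87.8 dBm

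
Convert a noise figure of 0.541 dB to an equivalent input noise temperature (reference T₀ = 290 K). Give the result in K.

F = 10^(0.541/10) = 1.13266
T_e = (F − 1)·T₀ = (1.13266 − 1) × 290 = 38.5 K

38.5 K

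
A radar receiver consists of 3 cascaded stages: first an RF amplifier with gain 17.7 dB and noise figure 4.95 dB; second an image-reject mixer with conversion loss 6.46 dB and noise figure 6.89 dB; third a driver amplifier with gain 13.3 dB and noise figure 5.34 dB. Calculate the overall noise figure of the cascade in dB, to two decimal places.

5.28 dB

Convert to linear (a loss of L dB is a gain of −L dB): F_i = 10^(NF_i/10), G_i = 10^(G_i,dB/10)
  Stage 1: F_1 = 10^(4.95/10) = 3.126, G_1 = 10^(17.7/10) = 58.88
  Stage 2: F_2 = 10^(6.89/10) = 4.887, G_2 = 10^(−6.46/10) = 0.2259
  Stage 3: F_3 = 10^(5.34/10) = 3.420, G_3 = 10^(13.3/10) = 21.38
Friis cascade:
  F = 3.126 + (4.887 − 1)/58.88 + (3.420 − 1)/13.30 = 3.374
NF = 10 log₁₀(3.374) = 5.28 dB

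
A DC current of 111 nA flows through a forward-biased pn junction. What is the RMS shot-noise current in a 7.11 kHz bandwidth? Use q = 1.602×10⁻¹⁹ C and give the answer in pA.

I_n = √(2qI·B)
2qI·B = 2 × 1.602×10⁻¹⁹ × 1.11×10⁻⁷ × 7.11×10³ = 2.53×10⁻²² A²
I_n = √(2.53×10⁻²²) = 1.59×10⁻¹¹ A = 15.9 pA

15.9 pA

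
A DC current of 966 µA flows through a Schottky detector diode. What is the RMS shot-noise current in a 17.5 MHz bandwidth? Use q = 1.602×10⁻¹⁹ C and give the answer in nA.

73.6 nA

I_n = √(2qI·B)
2qI·B = 2 × 1.602×10⁻¹⁹ × 9.66×10⁻⁴ × 1.75×10⁷ = 5.42×10⁻¹⁵ A²
I_n = √(5.42×10⁻¹⁵) = 7.36×10⁻⁸ A = 73.6 nA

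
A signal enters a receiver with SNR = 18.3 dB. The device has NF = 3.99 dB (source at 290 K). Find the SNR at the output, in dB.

14.31 dB

By definition F = SNR_in/SNR_out, so in dB: SNR_out = SNR_in − NF
SNR_out = 18.3 − 3.99 = 14.31 dB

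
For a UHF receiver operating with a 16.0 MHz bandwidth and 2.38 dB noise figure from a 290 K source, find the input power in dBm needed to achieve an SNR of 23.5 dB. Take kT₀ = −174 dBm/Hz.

Sensitivity = −174 + 10 log₁₀(B) + NF + SNR_min
= −174 + 72.04 + 2.38 + 23.5
= −76.08 dBm → −76.1 dBm

−76.1 dBm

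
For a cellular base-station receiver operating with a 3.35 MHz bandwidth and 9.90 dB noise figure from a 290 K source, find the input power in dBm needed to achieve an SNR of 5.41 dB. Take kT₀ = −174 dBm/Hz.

−93.4 dBm

Sensitivity = −174 + 10 log₁₀(B) + NF + SNR_min
= −174 + 65.25 + 9.90 + 5.41
= −93.44 dBm → −93.4 dBm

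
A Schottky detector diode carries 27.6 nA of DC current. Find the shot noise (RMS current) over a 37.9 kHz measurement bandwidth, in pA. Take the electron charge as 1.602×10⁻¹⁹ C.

I_n = √(2qI·B)
2qI·B = 2 × 1.602×10⁻¹⁹ × 2.76×10⁻⁸ × 3.79×10⁴ = 3.35×10⁻²² A²
I_n = √(3.35×10⁻²²) = 1.83×10⁻¹¹ A = 18.3 pA

18.3 pA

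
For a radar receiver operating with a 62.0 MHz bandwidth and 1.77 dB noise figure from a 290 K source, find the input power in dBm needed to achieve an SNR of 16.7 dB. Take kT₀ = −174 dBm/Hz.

−77.6 dBm

Sensitivity = −174 + 10 log₁₀(B) + NF + SNR_min
= −174 + 77.92 + 1.77 + 16.7
= −77.61 dBm → −77.6 dBm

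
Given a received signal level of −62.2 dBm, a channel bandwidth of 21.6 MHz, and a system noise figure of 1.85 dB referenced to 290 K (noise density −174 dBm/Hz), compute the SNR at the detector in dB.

Noise floor: N = −174 + 10 log₁₀(B) + NF
10 log₁₀(2.16×10⁷) = 73.34 dB
N = −174 + 73.34 + 1.85 = −98.81 dBm
SNR = P_sig − N = −62.2 − (−98.81) = 36.61 dB → 36.6 dB

36.6 dB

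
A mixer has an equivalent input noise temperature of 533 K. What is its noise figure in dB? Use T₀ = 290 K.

4.53 dB

F = 1 + T_e/T₀ = 1 + 533/290 = 2.83793
NF = 10 log₁₀(2.83793) = 4.53 dB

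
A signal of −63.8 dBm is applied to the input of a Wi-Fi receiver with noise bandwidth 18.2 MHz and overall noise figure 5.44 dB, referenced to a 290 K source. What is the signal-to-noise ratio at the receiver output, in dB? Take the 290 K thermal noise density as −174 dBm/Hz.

Noise floor: N = −174 + 10 log₁₀(B) + NF
10 log₁₀(1.82×10⁷) = 72.6 dB
N = −174 + 72.6 + 5.44 = −95.96 dBm
SNR = P_sig − N = −63.8 − (−95.96) = 32.16 dB → 32.2 dB

32.2 dB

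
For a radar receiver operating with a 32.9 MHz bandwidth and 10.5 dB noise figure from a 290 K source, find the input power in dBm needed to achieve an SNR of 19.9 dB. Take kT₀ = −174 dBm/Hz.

−68.4 dBm

Sensitivity = −174 + 10 log₁₀(B) + NF + SNR_min
= −174 + 75.17 + 10.5 + 19.9
= −68.43 dBm → −68.4 dBm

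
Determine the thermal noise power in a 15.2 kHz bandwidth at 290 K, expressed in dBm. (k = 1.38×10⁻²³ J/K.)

−132.2 dBm

P_n = kTB = 1.38×10⁻²³ × 290 × 1.52×10⁴ = 6.08×10⁻¹⁷ W
In dBm: 10 log₁₀(6.08×10⁻¹⁷ / 10⁻³) = −132.2 dBm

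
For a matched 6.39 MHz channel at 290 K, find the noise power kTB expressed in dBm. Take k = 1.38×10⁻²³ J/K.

−105.9 dBm

P_n = kTB = 1.38×10⁻²³ × 290 × 6.39×10⁶ = 2.56×10⁻¹⁴ W
In dBm: 10 log₁₀(2.56×10⁻¹⁴ / 10⁻³) = −105.9 dBm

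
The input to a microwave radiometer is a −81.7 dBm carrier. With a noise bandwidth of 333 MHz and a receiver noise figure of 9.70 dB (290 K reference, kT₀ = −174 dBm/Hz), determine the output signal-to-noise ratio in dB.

−2.6 dB

Noise floor: N = −174 + 10 log₁₀(B) + NF
10 log₁₀(3.33×10⁸) = 85.22 dB
N = −174 + 85.22 + 9.70 = −79.08 dBm
SNR = P_sig − N = −81.7 − (−79.08) = −2.62 dB → −2.6 dB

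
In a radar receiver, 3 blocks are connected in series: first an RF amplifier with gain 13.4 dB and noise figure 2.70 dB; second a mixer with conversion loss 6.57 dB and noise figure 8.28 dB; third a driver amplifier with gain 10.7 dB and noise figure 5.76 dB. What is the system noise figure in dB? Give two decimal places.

Convert to linear (a loss of L dB is a gain of −L dB): F_i = 10^(NF_i/10), G_i = 10^(G_i,dB/10)
  Stage 1: F_1 = 10^(2.70/10) = 1.862, G_1 = 10^(13.4/10) = 21.88
  Stage 2: F_2 = 10^(8.28/10) = 6.730, G_2 = 10^(−6.57/10) = 0.2203
  Stage 3: F_3 = 10^(5.76/10) = 3.767, G_3 = 10^(10.7/10) = 11.75
Friis cascade:
  F = 1.862 + (6.730 − 1)/21.88 + (3.767 − 1)/4.819 = 2.698
NF = 10 log₁₀(2.698) = 4.31 dB

4.31 dB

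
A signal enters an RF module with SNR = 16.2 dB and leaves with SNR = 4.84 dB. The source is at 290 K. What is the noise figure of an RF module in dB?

11.36 dB

NF (dB) = SNR_in(dB) − SNR_out(dB) when the source is at T₀
NF = 16.2 − 4.84 = 11.36 dB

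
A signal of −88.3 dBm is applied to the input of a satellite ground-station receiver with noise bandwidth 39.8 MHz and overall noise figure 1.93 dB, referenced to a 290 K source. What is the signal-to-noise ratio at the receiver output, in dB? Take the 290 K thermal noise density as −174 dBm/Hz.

Noise floor: N = −174 + 10 log₁₀(B) + NF
10 log₁₀(3.98×10⁷) = 76 dB
N = −174 + 76 + 1.93 = −96.07 dBm
SNR = P_sig − N = −88.3 − (−96.07) = 7.77 dB → 7.8 dB

7.8 dB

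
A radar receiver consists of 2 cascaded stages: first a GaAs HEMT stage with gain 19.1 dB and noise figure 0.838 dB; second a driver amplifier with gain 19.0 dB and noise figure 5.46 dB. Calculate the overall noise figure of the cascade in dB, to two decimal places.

Convert to linear (a loss of L dB is a gain of −L dB): F_i = 10^(NF_i/10), G_i = 10^(G_i,dB/10)
  Stage 1: F_1 = 10^(0.838/10) = 1.213, G_1 = 10^(19.1/10) = 81.28
  Stage 2: F_2 = 10^(5.46/10) = 3.516, G_2 = 10^(19.0/10) = 79.43
Friis cascade:
  F = 1.213 + (3.516 − 1)/81.28 = 1.244
NF = 10 log₁₀(1.244) = 0.95 dB

0.95 dB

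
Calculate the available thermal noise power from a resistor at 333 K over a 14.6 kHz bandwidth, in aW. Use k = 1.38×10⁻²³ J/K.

67.1 aW

P_n = kTB = 1.38×10⁻²³ × 333 × 1.46×10⁴ = 6.71×10⁻¹⁷ W = 67.1 aW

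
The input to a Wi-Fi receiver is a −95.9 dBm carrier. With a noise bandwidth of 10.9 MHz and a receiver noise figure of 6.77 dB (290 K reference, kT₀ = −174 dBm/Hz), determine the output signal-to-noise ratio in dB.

Noise floor: N = −174 + 10 log₁₀(B) + NF
10 log₁₀(1.09×10⁷) = 70.37 dB
N = −174 + 70.37 + 6.77 = −96.86 dBm
SNR = P_sig − N = −95.9 − (−96.86) = 0.96 dB → 1.0 dB

1.0 dB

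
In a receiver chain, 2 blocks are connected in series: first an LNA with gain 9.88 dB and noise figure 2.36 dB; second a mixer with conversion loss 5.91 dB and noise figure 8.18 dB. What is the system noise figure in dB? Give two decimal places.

Convert to linear (a loss of L dB is a gain of −L dB): F_i = 10^(NF_i/10), G_i = 10^(G_i,dB/10)
  Stage 1: F_1 = 10^(2.36/10) = 1.722, G_1 = 10^(9.88/10) = 9.727
  Stage 2: F_2 = 10^(8.18/10) = 6.577, G_2 = 10^(−5.91/10) = 0.2564
Friis cascade:
  F = 1.722 + (6.577 − 1)/9.727 = 2.295
NF = 10 log₁₀(2.295) = 3.61 dB

3.61 dB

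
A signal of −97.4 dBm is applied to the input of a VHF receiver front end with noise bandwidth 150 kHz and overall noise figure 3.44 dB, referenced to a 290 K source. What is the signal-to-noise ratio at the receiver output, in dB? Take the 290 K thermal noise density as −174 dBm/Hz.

21.4 dB

Noise floor: N = −174 + 10 log₁₀(B) + NF
10 log₁₀(1.50×10⁵) = 51.76 dB
N = −174 + 51.76 + 3.44 = −118.80 dBm
SNR = P_sig − N = −97.4 − (−118.80) = 21.40 dB → 21.4 dB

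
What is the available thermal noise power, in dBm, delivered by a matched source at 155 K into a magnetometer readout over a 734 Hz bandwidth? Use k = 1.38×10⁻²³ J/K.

−148.0 dBm

P_n = kTB = 1.38×10⁻²³ × 155 × 7.34×10² = 1.57×10⁻¹⁸ W
In dBm: 10 log₁₀(1.57×10⁻¹⁸ / 10⁻³) = −148.0 dBm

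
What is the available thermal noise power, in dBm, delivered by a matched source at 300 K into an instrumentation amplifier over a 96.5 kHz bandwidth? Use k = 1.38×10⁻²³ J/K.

−124.0 dBm

P_n = kTB = 1.38×10⁻²³ × 300 × 9.65×10⁴ = 4.00×10⁻¹⁶ W
In dBm: 10 log₁₀(4.00×10⁻¹⁶ / 10⁻³) = −124.0 dBm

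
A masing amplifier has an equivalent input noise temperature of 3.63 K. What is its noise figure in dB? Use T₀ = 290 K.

F = 1 + T_e/T₀ = 1 + 3.63/290 = 1.01252
NF = 10 log₁₀(1.01252) = 0.054 dB

0.054 dB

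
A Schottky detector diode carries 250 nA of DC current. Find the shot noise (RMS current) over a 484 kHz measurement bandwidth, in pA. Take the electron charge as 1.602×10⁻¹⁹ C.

197 pA

I_n = √(2qI·B)
2qI·B = 2 × 1.602×10⁻¹⁹ × 2.50×10⁻⁷ × 4.84×10⁵ = 3.88×10⁻²⁰ A²
I_n = √(3.88×10⁻²⁰) = 1.97×10⁻¹⁰ A = 197 pA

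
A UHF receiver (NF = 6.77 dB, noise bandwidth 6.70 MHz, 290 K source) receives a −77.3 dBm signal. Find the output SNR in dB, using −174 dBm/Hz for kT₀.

Noise floor: N = −174 + 10 log₁₀(B) + NF
10 log₁₀(6.70×10⁶) = 68.26 dB
N = −174 + 68.26 + 6.77 = −98.97 dBm
SNR = P_sig − N = −77.3 − (−98.97) = 21.67 dB → 21.7 dB

21.7 dB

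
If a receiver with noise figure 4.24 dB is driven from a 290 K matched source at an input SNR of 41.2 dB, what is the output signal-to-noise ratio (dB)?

36.96 dB

By definition F = SNR_in/SNR_out, so in dB: SNR_out = SNR_in − NF
SNR_out = 41.2 − 4.24 = 36.96 dB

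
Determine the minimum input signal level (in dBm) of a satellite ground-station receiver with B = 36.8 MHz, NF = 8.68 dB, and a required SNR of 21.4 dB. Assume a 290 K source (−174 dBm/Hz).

Sensitivity = −174 + 10 log₁₀(B) + NF + SNR_min
= −174 + 75.66 + 8.68 + 21.4
= −68.26 dBm → −68.3 dBm

−68.3 dBm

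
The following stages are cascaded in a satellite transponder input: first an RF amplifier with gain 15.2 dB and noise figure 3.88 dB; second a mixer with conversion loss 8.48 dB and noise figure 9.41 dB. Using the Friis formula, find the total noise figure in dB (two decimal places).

4.28 dB

Convert to linear (a loss of L dB is a gain of −L dB): F_i = 10^(NF_i/10), G_i = 10^(G_i,dB/10)
  Stage 1: F_1 = 10^(3.88/10) = 2.443, G_1 = 10^(15.2/10) = 33.11
  Stage 2: F_2 = 10^(9.41/10) = 8.730, G_2 = 10^(−8.48/10) = 0.1419
Friis cascade:
  F = 2.443 + (8.730 − 1)/33.11 = 2.677
NF = 10 log₁₀(2.677) = 4.28 dB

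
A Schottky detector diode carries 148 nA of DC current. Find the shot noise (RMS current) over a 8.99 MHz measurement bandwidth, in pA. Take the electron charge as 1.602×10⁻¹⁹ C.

I_n = √(2qI·B)
2qI·B = 2 × 1.602×10⁻¹⁹ × 1.48×10⁻⁷ × 8.99×10⁶ = 4.26×10⁻¹⁹ A²
I_n = √(4.26×10⁻¹⁹) = 6.53×10⁻¹⁰ A = 653 pA

653 pA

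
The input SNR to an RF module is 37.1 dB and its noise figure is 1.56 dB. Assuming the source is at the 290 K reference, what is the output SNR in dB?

By definition F = SNR_in/SNR_out, so in dB: SNR_out = SNR_in − NF
SNR_out = 37.1 − 1.56 = 35.54 dB

35.54 dB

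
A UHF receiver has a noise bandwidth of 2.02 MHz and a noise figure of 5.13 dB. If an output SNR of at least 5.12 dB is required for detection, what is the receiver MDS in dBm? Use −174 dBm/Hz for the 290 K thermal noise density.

Sensitivity = −174 + 10 log₁₀(B) + NF + SNR_min
= −174 + 63.05 + 5.13 + 5.12
= −100.70 dBm → −100.7 dBm

−100.7 dBm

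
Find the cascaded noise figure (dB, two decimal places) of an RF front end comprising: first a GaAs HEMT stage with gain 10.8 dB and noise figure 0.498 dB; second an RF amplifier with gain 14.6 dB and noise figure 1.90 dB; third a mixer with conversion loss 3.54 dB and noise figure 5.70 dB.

0.70 dB

Convert to linear (a loss of L dB is a gain of −L dB): F_i = 10^(NF_i/10), G_i = 10^(G_i,dB/10)
  Stage 1: F_1 = 10^(0.498/10) = 1.122, G_1 = 10^(10.8/10) = 12.02
  Stage 2: F_2 = 10^(1.90/10) = 1.549, G_2 = 10^(14.6/10) = 28.84
  Stage 3: F_3 = 10^(5.70/10) = 3.715, G_3 = 10^(−3.54/10) = 0.4426
Friis cascade:
  F = 1.122 + (1.549 − 1)/12.02 + (3.715 − 1)/346.7 = 1.175
NF = 10 log₁₀(1.175) = 0.70 dB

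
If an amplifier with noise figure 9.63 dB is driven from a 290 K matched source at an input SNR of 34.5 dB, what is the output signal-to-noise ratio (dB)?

By definition F = SNR_in/SNR_out, so in dB: SNR_out = SNR_in − NF
SNR_out = 34.5 − 9.63 = 24.87 dB

24.87 dB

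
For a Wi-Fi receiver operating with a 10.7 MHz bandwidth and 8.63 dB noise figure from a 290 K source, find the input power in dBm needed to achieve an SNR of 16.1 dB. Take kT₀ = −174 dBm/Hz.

Sensitivity = −174 + 10 log₁₀(B) + NF + SNR_min
= −174 + 70.29 + 8.63 + 16.1
= −78.98 dBm → −79.0 dBm

−79.0 dBm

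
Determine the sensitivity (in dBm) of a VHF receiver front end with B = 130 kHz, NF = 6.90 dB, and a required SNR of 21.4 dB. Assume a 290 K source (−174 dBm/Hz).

−94.6 dBm

Sensitivity = −174 + 10 log₁₀(B) + NF + SNR_min
= −174 + 51.14 + 6.90 + 21.4
= −94.56 dBm → −94.6 dBm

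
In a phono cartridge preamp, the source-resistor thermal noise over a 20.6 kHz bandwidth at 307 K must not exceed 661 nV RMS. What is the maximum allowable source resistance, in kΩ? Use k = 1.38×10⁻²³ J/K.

1.25 kΩ

Johnson–Nyquist: V_n = √(4kTRB) ⇒ R = V_n² / (4kTB)
4kTB = 4 × 1.38×10⁻²³ × 307 × 2.06×10⁴ = 3.49×10⁻¹⁶
R = (6.61×10⁻⁷)² / 3.49×10⁻¹⁶ = 1.25×10³ Ω = 1.25 kΩ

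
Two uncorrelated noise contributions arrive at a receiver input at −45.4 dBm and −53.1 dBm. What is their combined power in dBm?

Convert to linear, add, convert back:
P₁ = 2.88×10⁻⁸ W, P₂ = 4.90×10⁻⁹ W
P_tot = 3.37×10⁻⁸ W → 10 log₁₀(P_tot / 10⁻³) = −44.7 dBm

−44.7 dBm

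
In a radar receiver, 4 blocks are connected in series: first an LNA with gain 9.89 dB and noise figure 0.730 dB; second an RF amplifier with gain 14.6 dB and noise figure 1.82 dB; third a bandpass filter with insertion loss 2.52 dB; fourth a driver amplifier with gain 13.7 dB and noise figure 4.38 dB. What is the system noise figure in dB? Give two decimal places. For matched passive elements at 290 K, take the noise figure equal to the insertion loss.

0.97 dB

Convert to linear (a loss of L dB is a gain of −L dB): F_i = 10^(NF_i/10), G_i = 10^(G_i,dB/10)
  Stage 1: F_1 = 10^(0.730/10) = 1.183, G_1 = 10^(9.89/10) = 9.750
  Stage 2: F_2 = 10^(1.82/10) = 1.521, G_2 = 10^(14.6/10) = 28.84
  Stage 3: F_3 = 10^(2.52/10) = 1.786, G_3 = 10^(−2.52/10) = 0.5598
  Stage 4: F_4 = 10^(4.38/10) = 2.742, G_4 = 10^(13.7/10) = 23.44
Friis cascade:
  F = 1.183 + (1.521 − 1)/9.750 + (1.786 − 1)/281.2 + (2.742 − 1)/157.4 = 1.250
NF = 10 log₁₀(1.250) = 0.97 dB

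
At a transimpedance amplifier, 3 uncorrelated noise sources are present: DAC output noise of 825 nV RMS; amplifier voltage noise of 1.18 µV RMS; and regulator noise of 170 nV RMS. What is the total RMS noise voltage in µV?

Uncorrelated sources add in power (mean-square): V_tot = √(ΣV_i²)
V_tot = √[(8.25×10⁻⁷)² + (1.18×10⁻⁶)² + (1.70×10⁻⁷)²] = 1.45×10⁻⁶ V = 1.45 µV

1.45 µV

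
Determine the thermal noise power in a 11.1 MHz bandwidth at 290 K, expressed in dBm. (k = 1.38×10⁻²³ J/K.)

−103.5 dBm

P_n = kTB = 1.38×10⁻²³ × 290 × 1.11×10⁷ = 4.44×10⁻¹⁴ W
In dBm: 10 log₁₀(4.44×10⁻¹⁴ / 10⁻³) = −103.5 dBm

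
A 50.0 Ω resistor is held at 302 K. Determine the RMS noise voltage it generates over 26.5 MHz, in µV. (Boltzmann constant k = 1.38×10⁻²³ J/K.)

V_n = √(4kTRB)
4kTRB = 4 × 1.38×10⁻²³ × 302 × 5.00×10¹ × 2.65×10⁷ = 2.21×10⁻¹¹ V²
V_n = √(2.21×10⁻¹¹) = 4.70×10⁻⁶ V = 4.70 µV

4.70 µV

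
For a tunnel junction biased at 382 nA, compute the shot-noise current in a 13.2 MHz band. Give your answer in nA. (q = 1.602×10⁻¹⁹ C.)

I_n = √(2qI·B)
2qI·B = 2 × 1.602×10⁻¹⁹ × 3.82×10⁻⁷ × 1.32×10⁷ = 1.62×10⁻¹⁸ A²
I_n = √(1.62×10⁻¹⁸) = 1.27×10⁻⁹ A = 1.27 nA

1.27 nA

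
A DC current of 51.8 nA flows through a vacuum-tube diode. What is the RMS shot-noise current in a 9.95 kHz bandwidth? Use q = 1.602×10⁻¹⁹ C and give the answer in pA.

I_n = √(2qI·B)
2qI·B = 2 × 1.602×10⁻¹⁹ × 5.18×10⁻⁸ × 9.95×10³ = 1.65×10⁻²² A²
I_n = √(1.65×10⁻²²) = 1.29×10⁻¹¹ A = 12.9 pA

12.9 pA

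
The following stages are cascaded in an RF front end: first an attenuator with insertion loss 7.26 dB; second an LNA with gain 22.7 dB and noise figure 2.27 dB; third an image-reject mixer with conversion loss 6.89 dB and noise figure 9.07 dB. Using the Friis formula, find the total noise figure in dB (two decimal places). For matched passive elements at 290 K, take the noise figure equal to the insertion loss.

Convert to linear (a loss of L dB is a gain of −L dB): F_i = 10^(NF_i/10), G_i = 10^(G_i,dB/10)
  Stage 1: F_1 = 10^(7.26/10) = 5.321, G_1 = 10^(−7.26/10) = 0.1879
  Stage 2: F_2 = 10^(2.27/10) = 1.687, G_2 = 10^(22.7/10) = 186.2
  Stage 3: F_3 = 10^(9.07/10) = 8.072, G_3 = 10^(−6.89/10) = 0.2046
Friis cascade:
  F = 5.321 + (1.687 − 1)/0.1879 + (8.072 − 1)/34.99 = 9.176
NF = 10 log₁₀(9.176) = 9.63 dB

9.63 dB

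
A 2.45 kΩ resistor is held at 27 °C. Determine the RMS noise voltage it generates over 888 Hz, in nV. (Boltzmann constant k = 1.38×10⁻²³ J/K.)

T = 27 °C + 273.15 = 300.15 K
V_n = √(4kTRB)
4kTRB = 4 × 1.38×10⁻²³ × 300.15 × 2.45×10³ × 8.88×10² = 3.60×10⁻¹⁴ V²
V_n = √(3.60×10⁻¹⁴) = 1.90×10⁻⁷ V = 190 nV

190 nV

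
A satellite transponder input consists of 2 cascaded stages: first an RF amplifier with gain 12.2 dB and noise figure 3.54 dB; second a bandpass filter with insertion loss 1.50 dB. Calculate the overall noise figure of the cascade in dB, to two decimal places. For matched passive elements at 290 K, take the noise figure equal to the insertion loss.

Convert to linear (a loss of L dB is a gain of −L dB): F_i = 10^(NF_i/10), G_i = 10^(G_i,dB/10)
  Stage 1: F_1 = 10^(3.54/10) = 2.259, G_1 = 10^(12.2/10) = 16.60
  Stage 2: F_2 = 10^(1.50/10) = 1.413, G_2 = 10^(−1.50/10) = 0.7079
Friis cascade:
  F = 2.259 + (1.413 − 1)/16.60 = 2.284
NF = 10 log₁₀(2.284) = 3.59 dB

3.59 dB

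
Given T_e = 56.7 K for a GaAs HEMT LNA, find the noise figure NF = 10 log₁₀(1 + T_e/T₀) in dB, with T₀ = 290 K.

0.776 dB

F = 1 + T_e/T₀ = 1 + 56.7/290 = 1.19552
NF = 10 log₁₀(1.19552) = 0.776 dB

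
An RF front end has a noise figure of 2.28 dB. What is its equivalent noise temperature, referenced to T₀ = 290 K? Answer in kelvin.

200 K

F = 10^(2.28/10) = 1.69044
T_e = (F − 1)·T₀ = (1.69044 − 1) × 290 = 200 K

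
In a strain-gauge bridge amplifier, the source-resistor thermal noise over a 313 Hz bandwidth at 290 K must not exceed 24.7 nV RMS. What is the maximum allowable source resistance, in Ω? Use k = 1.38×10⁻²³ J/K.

122 Ω

Johnson–Nyquist: V_n = √(4kTRB) ⇒ R = V_n² / (4kTB)
4kTB = 4 × 1.38×10⁻²³ × 290 × 3.13×10² = 5.01×10⁻¹⁸
R = (2.47×10⁻⁸)² / 5.01×10⁻¹⁸ = 1.22×10² Ω = 122 Ω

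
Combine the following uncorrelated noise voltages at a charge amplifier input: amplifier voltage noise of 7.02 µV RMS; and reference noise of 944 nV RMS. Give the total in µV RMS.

Uncorrelated sources add in power (mean-square): V_tot = √(ΣV_i²)
V_tot = √[(7.02×10⁻⁶)² + (9.44×10⁻⁷)²] = 7.08×10⁻⁶ V = 7.08 µV

7.08 µV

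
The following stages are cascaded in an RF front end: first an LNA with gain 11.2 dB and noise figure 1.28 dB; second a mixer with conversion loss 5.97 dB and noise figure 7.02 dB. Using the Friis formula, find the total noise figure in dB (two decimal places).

Convert to linear (a loss of L dB is a gain of −L dB): F_i = 10^(NF_i/10), G_i = 10^(G_i,dB/10)
  Stage 1: F_1 = 10^(1.28/10) = 1.343, G_1 = 10^(11.2/10) = 13.18
  Stage 2: F_2 = 10^(7.02/10) = 5.035, G_2 = 10^(−5.97/10) = 0.2529
Friis cascade:
  F = 1.343 + (5.035 − 1)/13.18 = 1.649
NF = 10 log₁₀(1.649) = 2.17 dB

2.17 dB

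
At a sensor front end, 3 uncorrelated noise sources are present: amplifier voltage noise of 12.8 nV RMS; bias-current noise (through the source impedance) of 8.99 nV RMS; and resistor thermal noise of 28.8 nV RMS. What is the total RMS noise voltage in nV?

Uncorrelated sources add in power (mean-square): V_tot = √(ΣV_i²)
V_tot = √[(1.28×10⁻⁸)² + (8.99×10⁻⁹)² + (2.88×10⁻⁸)²] = 3.28×10⁻⁸ V = 32.8 nV

32.8 nV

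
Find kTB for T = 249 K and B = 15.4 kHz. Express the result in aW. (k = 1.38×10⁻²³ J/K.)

52.9 aW

P_n = kTB = 1.38×10⁻²³ × 249 × 1.54×10⁴ = 5.29×10⁻¹⁷ W = 52.9 aW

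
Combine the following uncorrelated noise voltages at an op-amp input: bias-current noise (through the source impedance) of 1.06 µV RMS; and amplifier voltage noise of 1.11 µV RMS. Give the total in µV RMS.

Uncorrelated sources add in power (mean-square): V_tot = √(ΣV_i²)
V_tot = √[(1.06×10⁻⁶)² + (1.11×10⁻⁶)²] = 1.53×10⁻⁶ V = 1.53 µV

1.53 µV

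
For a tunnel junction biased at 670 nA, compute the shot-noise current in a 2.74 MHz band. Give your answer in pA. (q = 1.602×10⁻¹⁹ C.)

767 pA

I_n = √(2qI·B)
2qI·B = 2 × 1.602×10⁻¹⁹ × 6.70×10⁻⁷ × 2.74×10⁶ = 5.88×10⁻¹⁹ A²
I_n = √(5.88×10⁻¹⁹) = 7.67×10⁻¹⁰ A = 767 pA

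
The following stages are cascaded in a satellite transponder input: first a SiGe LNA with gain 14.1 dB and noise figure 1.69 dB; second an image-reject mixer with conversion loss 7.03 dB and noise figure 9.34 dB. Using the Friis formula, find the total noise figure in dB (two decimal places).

Convert to linear (a loss of L dB is a gain of −L dB): F_i = 10^(NF_i/10), G_i = 10^(G_i,dB/10)
  Stage 1: F_1 = 10^(1.69/10) = 1.476, G_1 = 10^(14.1/10) = 25.70
  Stage 2: F_2 = 10^(9.34/10) = 8.590, G_2 = 10^(−7.03/10) = 0.1982
Friis cascade:
  F = 1.476 + (8.590 − 1)/25.70 = 1.771
NF = 10 log₁₀(1.771) = 2.48 dB

2.48 dB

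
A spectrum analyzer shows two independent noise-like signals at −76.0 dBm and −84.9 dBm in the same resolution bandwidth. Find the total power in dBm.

−75.5 dBm

Convert to linear, add, convert back:
P₁ = 2.51×10⁻¹¹ W, P₂ = 3.24×10⁻¹² W
P_tot = 2.84×10⁻¹¹ W → 10 log₁₀(P_tot / 10⁻³) = −75.5 dBm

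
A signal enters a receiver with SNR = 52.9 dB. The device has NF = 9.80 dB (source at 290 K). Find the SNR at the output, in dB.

43.10 dB

By definition F = SNR_in/SNR_out, so in dB: SNR_out = SNR_in − NF
SNR_out = 52.9 − 9.80 = 43.10 dB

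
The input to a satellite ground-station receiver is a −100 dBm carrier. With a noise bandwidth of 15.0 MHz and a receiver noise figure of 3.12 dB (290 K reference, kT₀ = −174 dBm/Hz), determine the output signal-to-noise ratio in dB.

Noise floor: N = −174 + 10 log₁₀(B) + NF
10 log₁₀(1.50×10⁷) = 71.76 dB
N = −174 + 71.76 + 3.12 = −99.12 dBm
SNR = P_sig − N = −100 − (−99.12) = −0.88 dB → −0.9 dB

−0.9 dB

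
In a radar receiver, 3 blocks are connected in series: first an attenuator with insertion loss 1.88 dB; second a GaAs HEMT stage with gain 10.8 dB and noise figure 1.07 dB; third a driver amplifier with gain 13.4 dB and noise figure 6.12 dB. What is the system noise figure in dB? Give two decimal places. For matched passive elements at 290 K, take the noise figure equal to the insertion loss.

Convert to linear (a loss of L dB is a gain of −L dB): F_i = 10^(NF_i/10), G_i = 10^(G_i,dB/10)
  Stage 1: F_1 = 10^(1.88/10) = 1.542, G_1 = 10^(−1.88/10) = 0.6486
  Stage 2: F_2 = 10^(1.07/10) = 1.279, G_2 = 10^(10.8/10) = 12.02
  Stage 3: F_3 = 10^(6.12/10) = 4.093, G_3 = 10^(13.4/10) = 21.88
Friis cascade:
  F = 1.542 + (1.279 − 1)/0.6486 + (4.093 − 1)/7.798 = 2.369
NF = 10 log₁₀(2.369) = 3.75 dB

3.75 dB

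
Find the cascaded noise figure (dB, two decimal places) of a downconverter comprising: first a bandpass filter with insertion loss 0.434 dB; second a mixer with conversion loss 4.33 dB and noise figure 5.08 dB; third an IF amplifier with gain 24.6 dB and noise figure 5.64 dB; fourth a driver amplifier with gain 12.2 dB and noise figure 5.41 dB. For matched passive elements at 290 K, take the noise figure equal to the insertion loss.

Convert to linear (a loss of L dB is a gain of −L dB): F_i = 10^(NF_i/10), G_i = 10^(G_i,dB/10)
  Stage 1: F_1 = 10^(0.434/10) = 1.105, G_1 = 10^(−0.434/10) = 0.9049
  Stage 2: F_2 = 10^(5.08/10) = 3.221, G_2 = 10^(−4.33/10) = 0.3690
  Stage 3: F_3 = 10^(5.64/10) = 3.664, G_3 = 10^(24.6/10) = 288.4
  Stage 4: F_4 = 10^(5.41/10) = 3.475, G_4 = 10^(12.2/10) = 16.60
Friis cascade:
  F = 1.105 + (3.221 − 1)/0.9049 + (3.664 − 1)/0.3339 + (3.475 − 1)/96.29 = 11.57
NF = 10 log₁₀(11.57) = 10.63 dB

10.63 dB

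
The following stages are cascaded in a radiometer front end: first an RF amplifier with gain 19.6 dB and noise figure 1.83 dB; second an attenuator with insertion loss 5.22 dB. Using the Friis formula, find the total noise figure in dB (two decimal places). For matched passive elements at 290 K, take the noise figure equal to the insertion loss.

1.90 dB

Convert to linear (a loss of L dB is a gain of −L dB): F_i = 10^(NF_i/10), G_i = 10^(G_i,dB/10)
  Stage 1: F_1 = 10^(1.83/10) = 1.524, G_1 = 10^(19.6/10) = 91.20
  Stage 2: F_2 = 10^(5.22/10) = 3.327, G_2 = 10^(−5.22/10) = 0.3006
Friis cascade:
  F = 1.524 + (3.327 − 1)/91.20 = 1.550
NF = 10 log₁₀(1.550) = 1.90 dB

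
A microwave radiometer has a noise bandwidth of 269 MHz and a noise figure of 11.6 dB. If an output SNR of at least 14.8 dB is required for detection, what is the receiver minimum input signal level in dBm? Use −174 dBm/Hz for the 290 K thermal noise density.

−63.3 dBm

Sensitivity = −174 + 10 log₁₀(B) + NF + SNR_min
= −174 + 84.3 + 11.6 + 14.8
= −63.3 dBm → −63.3 dBm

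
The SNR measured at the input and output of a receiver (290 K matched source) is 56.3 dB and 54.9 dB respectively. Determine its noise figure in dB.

NF (dB) = SNR_in(dB) − SNR_out(dB) when the source is at T₀
NF = 56.3 − 54.9 = 1.4 dB

1.4 dB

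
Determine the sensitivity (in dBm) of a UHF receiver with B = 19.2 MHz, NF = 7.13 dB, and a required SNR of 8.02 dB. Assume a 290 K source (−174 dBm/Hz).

−86.0 dBm

Sensitivity = −174 + 10 log₁₀(B) + NF + SNR_min
= −174 + 72.83 + 7.13 + 8.02
= −86.02 dBm → −86.0 dBm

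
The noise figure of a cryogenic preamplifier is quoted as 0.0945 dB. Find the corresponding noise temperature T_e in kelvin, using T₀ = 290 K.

F = 10^(0.0945/10) = 1.022
T_e = (F − 1)·T₀ = (1.022 − 1) × 290 = 6.38 K

6.38 K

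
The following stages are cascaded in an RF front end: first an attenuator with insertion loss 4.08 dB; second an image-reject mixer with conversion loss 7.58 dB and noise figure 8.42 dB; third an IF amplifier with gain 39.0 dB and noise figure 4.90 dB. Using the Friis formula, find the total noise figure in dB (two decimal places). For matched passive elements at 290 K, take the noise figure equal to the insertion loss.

16.85 dB

Convert to linear (a loss of L dB is a gain of −L dB): F_i = 10^(NF_i/10), G_i = 10^(G_i,dB/10)
  Stage 1: F_1 = 10^(4.08/10) = 2.559, G_1 = 10^(−4.08/10) = 0.3908
  Stage 2: F_2 = 10^(8.42/10) = 6.950, G_2 = 10^(−7.58/10) = 0.1746
  Stage 3: F_3 = 10^(4.90/10) = 3.090, G_3 = 10^(39.0/10) = 7943
Friis cascade:
  F = 2.559 + (6.950 − 1)/0.3908 + (3.090 − 1)/0.06823 = 48.42
NF = 10 log₁₀(48.42) = 16.85 dB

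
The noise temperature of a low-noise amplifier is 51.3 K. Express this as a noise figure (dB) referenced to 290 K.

F = 1 + T_e/T₀ = 1 + 51.3/290 = 1.1769
NF = 10 log₁₀(1.1769) = 0.707 dB

0.707 dB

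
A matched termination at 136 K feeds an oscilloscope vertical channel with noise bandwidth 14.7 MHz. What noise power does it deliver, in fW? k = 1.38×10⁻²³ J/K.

27.6 fW

P_n = kTB = 1.38×10⁻²³ × 136 × 1.47×10⁷ = 2.76×10⁻¹⁴ W = 27.6 fW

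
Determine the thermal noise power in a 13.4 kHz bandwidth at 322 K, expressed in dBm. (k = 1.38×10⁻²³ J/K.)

P_n = kTB = 1.38×10⁻²³ × 322 × 1.34×10⁴ = 5.95×10⁻¹⁷ W
In dBm: 10 log₁₀(5.95×10⁻¹⁷ / 10⁻³) = −132.3 dBm

−132.3 dBm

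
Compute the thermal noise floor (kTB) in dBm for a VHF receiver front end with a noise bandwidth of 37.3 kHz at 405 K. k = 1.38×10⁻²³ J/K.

P_n = kTB = 1.38×10⁻²³ × 405 × 3.73×10⁴ = 2.08×10⁻¹⁶ W
In dBm: 10 log₁₀(2.08×10⁻¹⁶ / 10⁻³) = −126.8 dBm

−126.8 dBm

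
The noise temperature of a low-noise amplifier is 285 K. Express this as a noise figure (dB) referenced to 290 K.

2.97 dB

F = 1 + T_e/T₀ = 1 + 285/290 = 1.98276
NF = 10 log₁₀(1.98276) = 2.97 dB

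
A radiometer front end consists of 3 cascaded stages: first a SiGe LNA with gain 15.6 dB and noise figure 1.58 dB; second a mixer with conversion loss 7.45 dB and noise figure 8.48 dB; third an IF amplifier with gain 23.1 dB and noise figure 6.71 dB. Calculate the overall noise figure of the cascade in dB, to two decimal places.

Convert to linear (a loss of L dB is a gain of −L dB): F_i = 10^(NF_i/10), G_i = 10^(G_i,dB/10)
  Stage 1: F_1 = 10^(1.58/10) = 1.439, G_1 = 10^(15.6/10) = 36.31
  Stage 2: F_2 = 10^(8.48/10) = 7.047, G_2 = 10^(−7.45/10) = 0.1799
  Stage 3: F_3 = 10^(6.71/10) = 4.688, G_3 = 10^(23.1/10) = 204.2
Friis cascade:
  F = 1.439 + (7.047 − 1)/36.31 + (4.688 − 1)/6.531 = 2.170
NF = 10 log₁₀(2.170) = 3.36 dB

3.36 dB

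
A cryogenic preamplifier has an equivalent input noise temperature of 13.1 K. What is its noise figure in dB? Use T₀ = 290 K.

0.192 dB

F = 1 + T_e/T₀ = 1 + 13.1/290 = 1.04517
NF = 10 log₁₀(1.04517) = 0.192 dB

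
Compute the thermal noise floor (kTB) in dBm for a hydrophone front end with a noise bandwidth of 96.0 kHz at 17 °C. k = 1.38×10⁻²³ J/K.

T = 17 °C + 273.15 = 290.15 K
P_n = kTB = 1.38×10⁻²³ × 290.15 × 9.60×10⁴ = 3.84×10⁻¹⁶ W
In dBm: 10 log₁₀(3.84×10⁻¹⁶ / 10⁻³) = −124.2 dBm

−124.2 dBm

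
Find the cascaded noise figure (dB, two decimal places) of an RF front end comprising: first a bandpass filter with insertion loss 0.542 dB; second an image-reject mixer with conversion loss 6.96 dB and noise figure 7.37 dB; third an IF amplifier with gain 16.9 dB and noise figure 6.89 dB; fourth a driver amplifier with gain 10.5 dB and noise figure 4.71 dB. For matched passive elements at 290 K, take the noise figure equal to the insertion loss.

14.51 dB

Convert to linear (a loss of L dB is a gain of −L dB): F_i = 10^(NF_i/10), G_i = 10^(G_i,dB/10)
  Stage 1: F_1 = 10^(0.542/10) = 1.133, G_1 = 10^(−0.542/10) = 0.8827
  Stage 2: F_2 = 10^(7.37/10) = 5.458, G_2 = 10^(−6.96/10) = 0.2014
  Stage 3: F_3 = 10^(6.89/10) = 4.887, G_3 = 10^(16.9/10) = 48.98
  Stage 4: F_4 = 10^(4.71/10) = 2.958, G_4 = 10^(10.5/10) = 11.22
Friis cascade:
  F = 1.133 + (5.458 − 1)/0.8827 + (4.887 − 1)/0.1777 + (2.958 − 1)/8.706 = 28.27
NF = 10 log₁₀(28.27) = 14.51 dB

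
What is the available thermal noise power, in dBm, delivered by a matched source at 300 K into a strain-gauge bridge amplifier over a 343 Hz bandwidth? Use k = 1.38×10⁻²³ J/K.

P_n = kTB = 1.38×10⁻²³ × 300 × 3.43×10² = 1.42×10⁻¹⁸ W
In dBm: 10 log₁₀(1.42×10⁻¹⁸ / 10⁻³) = −148.5 dBm

−148.5 dBm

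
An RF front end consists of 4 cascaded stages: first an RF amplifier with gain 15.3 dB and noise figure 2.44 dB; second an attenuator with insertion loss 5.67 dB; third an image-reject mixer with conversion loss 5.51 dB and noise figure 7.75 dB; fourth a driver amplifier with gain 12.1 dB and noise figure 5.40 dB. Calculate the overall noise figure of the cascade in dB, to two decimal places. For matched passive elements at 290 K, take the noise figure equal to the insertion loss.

Convert to linear (a loss of L dB is a gain of −L dB): F_i = 10^(NF_i/10), G_i = 10^(G_i,dB/10)
  Stage 1: F_1 = 10^(2.44/10) = 1.754, G_1 = 10^(15.3/10) = 33.88
  Stage 2: F_2 = 10^(5.67/10) = 3.690, G_2 = 10^(−5.67/10) = 0.2710
  Stage 3: F_3 = 10^(7.75/10) = 5.957, G_3 = 10^(−5.51/10) = 0.2812
  Stage 4: F_4 = 10^(5.40/10) = 3.467, G_4 = 10^(12.1/10) = 16.22
Friis cascade:
  F = 1.754 + (3.690 − 1)/33.88 + (5.957 − 1)/9.183 + (3.467 − 1)/2.582 = 3.329
NF = 10 log₁₀(3.329) = 5.22 dB

5.22 dB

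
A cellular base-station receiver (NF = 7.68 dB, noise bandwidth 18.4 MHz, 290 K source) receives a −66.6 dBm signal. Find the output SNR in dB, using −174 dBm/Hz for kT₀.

Noise floor: N = −174 + 10 log₁₀(B) + NF
10 log₁₀(1.84×10⁷) = 72.65 dB
N = −174 + 72.65 + 7.68 = −93.67 dBm
SNR = P_sig − N = −66.6 − (−93.67) = 27.07 dB → 27.1 dB

27.1 dB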